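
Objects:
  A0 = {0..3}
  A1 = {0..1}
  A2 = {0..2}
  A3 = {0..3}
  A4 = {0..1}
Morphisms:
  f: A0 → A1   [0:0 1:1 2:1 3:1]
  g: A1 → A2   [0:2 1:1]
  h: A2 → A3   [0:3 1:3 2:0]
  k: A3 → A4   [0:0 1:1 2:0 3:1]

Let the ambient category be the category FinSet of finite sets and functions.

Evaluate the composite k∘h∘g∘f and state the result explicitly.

Answer: [0:0 1:1 2:1 3:1]

Work:
  0 f→0 g→2 h→0 k→0
  1 f→1 g→1 h→3 k→1
  2 f→1 g→1 h→3 k→1
  3 f→1 g→1 h→3 k→1
result: [0:0 1:1 2:1 3:1]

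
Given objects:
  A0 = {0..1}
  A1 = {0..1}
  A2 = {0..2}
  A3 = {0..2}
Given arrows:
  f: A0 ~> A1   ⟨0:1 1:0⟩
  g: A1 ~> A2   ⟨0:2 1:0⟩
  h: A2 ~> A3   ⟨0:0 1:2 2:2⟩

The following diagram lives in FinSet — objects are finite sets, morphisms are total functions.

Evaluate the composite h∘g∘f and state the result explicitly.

  0 f~>1 g~>0 h~>0
  1 f~>0 g~>2 h~>2
⟦path⟧: ⟨0:0 1:2⟩

Answer: ⟨0:0 1:2⟩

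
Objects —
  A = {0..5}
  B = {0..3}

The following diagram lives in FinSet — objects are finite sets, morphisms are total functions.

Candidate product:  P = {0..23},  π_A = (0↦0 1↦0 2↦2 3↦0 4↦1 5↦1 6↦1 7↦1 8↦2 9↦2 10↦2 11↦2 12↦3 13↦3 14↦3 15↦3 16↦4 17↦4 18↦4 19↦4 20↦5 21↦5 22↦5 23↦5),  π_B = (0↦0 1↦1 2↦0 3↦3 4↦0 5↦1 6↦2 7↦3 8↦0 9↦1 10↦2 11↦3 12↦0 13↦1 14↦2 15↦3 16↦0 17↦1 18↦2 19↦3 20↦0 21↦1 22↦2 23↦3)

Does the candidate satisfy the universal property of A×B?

Answer: NOT A VALID PRODUCT — duplicate pair at indices 8,2

Work:
|A|·|B| = 6·4 = 24;  |P| = 24
Check the pairing map k ↦ (π_A(k), π_B(k)):
  0 ↦ (0,0)
  1 ↦ (0,1)
  2 ↦ (2,0)
  3 ↦ (0,3)
  4 ↦ (1,0)
  5 ↦ (1,1)
  6 ↦ (1,2)
  7 ↦ (1,3)
  8 ↦ (2,0)  ✗ repeats pair of k=2
  9 ↦ (2,1)
  10 ↦ (2,2)
  11 ↦ (2,3)
  12 ↦ (3,0)
  13 ↦ (3,1)
  14 ↦ (3,2)
  15 ↦ (3,3)
  16 ↦ (4,0)
  17 ↦ (4,1)
  18 ↦ (4,2)
  19 ↦ (4,3)
  20 ↦ (5,0)
  21 ↦ (5,1)
  22 ↦ (5,2)
  23 ↦ (5,3)
distinct pairs in image: 23 / 24 needed
  → (2,0) hit at k=2 and k=8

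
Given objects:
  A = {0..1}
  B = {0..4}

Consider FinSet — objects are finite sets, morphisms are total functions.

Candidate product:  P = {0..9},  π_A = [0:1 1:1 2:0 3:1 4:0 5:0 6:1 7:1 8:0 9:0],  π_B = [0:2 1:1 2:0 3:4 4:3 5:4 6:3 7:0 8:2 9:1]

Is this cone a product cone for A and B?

|A|·|B| = 2·5 = 10;  |P| = 10
Check the pairing map k ↦ (π_A(k), π_B(k)):
  0 : (1,2)
  1 : (1,1)
  2 : (0,0)
  3 : (1,4)
  4 : (0,3)
  5 : (0,4)
  6 : (1,3)
  7 : (1,0)
  8 : (0,2)
  9 : (0,1)
distinct pairs in image: 10 / 10 needed
  → bijection onto A×B; projections well-typed.

Answer: VALID PRODUCT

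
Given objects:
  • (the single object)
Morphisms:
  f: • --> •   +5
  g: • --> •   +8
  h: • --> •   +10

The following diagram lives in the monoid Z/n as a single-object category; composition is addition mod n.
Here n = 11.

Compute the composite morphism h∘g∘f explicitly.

  0 +5≡5 +8≡2 +10≡1  (mod 11)
composite: +1

Answer: +1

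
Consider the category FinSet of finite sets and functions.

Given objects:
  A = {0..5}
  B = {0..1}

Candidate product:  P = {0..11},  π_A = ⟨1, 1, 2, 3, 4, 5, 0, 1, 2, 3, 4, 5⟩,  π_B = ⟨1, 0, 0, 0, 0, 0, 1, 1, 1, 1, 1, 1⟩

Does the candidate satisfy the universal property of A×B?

Answer: NOT A VALID PRODUCT — duplicate pair at indices 7,0

Trace:
|A|·|B| = 6·2 = 12;  |P| = 12
Check the pairing map k ↦ (π_A(k), π_B(k)):
  0 ↦ (1,1)
  1 ↦ (1,0)
  2 ↦ (2,0)
  3 ↦ (3,0)
  4 ↦ (4,0)
  5 ↦ (5,0)
  6 ↦ (0,1)
  7 ↦ (1,1)  ✗ repeats pair of k=0
  8 ↦ (2,1)
  9 ↦ (3,1)
  10 ↦ (4,1)
  11 ↦ (5,1)
distinct pairs in image: 11 / 12 needed
  → (1,1) hit at k=0 and k=7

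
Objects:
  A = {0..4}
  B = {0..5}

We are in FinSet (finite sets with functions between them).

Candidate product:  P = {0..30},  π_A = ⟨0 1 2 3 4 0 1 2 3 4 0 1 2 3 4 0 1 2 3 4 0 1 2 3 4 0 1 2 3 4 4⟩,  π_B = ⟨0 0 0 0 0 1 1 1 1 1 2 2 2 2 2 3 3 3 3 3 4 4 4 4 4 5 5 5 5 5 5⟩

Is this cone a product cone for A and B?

Answer: NOT A VALID PRODUCT — |P|=31 ≠ |A|·|B|=30

Work:
|A|·|B| = 5·6 = 30;  |P| = 31
  → cardinalities differ; no bijection possible.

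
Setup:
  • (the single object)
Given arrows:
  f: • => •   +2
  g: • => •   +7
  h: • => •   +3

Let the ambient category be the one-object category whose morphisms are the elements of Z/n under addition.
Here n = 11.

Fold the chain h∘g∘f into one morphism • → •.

  0 +2≡2 +7≡9 +3≡1  (mod 11)
result: +1

Answer: +1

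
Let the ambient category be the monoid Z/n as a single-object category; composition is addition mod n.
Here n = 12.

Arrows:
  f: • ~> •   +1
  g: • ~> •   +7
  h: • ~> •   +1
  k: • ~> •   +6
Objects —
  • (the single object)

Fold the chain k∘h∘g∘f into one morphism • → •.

  0 +1≡1 +7≡8 +1≡9 +6≡3  (mod 12)
result: +3

Answer: +3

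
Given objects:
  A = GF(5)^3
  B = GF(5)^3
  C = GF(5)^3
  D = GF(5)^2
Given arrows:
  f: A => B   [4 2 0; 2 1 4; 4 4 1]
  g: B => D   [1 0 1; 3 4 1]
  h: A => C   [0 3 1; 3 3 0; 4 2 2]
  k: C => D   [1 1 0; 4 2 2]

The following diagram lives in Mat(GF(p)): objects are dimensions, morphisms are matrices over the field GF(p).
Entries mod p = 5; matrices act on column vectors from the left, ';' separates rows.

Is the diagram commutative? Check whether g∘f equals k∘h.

Path 1 = f;g:
  e0=(1,0,0) f=>(4,2,4) g=>(3,4)
  e1=(0,1,0) f=>(2,1,4) g=>(1,4)
  e2=(0,0,1) f=>(0,4,1) g=>(1,2)
  composite₁ = [3 1 1; 4 4 2]
Path 2 = h;k:
  e0=(1,0,0) h=>(0,3,4) k=>(3,4)
  e1=(0,1,0) h=>(3,3,2) k=>(1,2)
  e2=(0,0,1) h=>(1,0,2) k=>(1,3)
  composite₂ = [3 1 1; 4 2 3]
Equal? differ; not commutative

Answer: DOES NOT COMMUTE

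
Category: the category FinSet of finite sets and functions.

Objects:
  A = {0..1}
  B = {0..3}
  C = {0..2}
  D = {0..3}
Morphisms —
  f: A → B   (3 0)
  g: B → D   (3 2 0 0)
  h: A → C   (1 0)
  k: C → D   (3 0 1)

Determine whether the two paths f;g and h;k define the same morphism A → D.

1) trace f;g:
  0 f→3 g→0
  1 f→0 g→3
  result₁ = (0 3)
2) trace h;k:
  0 h→1 k→0
  1 h→0 k→3
  result₂ = (0 3)
Equal? same morphism ✓

Answer: COMMUTES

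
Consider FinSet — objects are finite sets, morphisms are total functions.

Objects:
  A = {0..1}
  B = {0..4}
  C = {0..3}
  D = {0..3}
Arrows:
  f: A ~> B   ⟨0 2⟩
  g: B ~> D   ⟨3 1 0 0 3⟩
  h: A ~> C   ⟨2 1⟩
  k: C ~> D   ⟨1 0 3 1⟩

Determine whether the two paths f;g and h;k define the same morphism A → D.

Answer: COMMUTES

Derivation:
1) trace f;g:
  0 f~>0 g~>3
  1 f~>2 g~>0
  ⟦path⟧₁ = ⟨3 0⟩
2) trace h;k:
  0 h~>2 k~>3
  1 h~>1 k~>0
  ⟦path⟧₂ = ⟨3 0⟩
Equal? YES — commutes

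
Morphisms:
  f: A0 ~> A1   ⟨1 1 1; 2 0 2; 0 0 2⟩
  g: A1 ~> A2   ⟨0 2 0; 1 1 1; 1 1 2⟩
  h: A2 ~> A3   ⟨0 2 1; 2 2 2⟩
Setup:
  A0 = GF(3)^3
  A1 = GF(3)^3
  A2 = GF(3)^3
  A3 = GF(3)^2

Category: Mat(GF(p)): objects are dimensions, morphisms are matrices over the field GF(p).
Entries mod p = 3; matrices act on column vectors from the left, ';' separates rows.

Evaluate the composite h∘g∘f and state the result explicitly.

  e0=⟨1,0,0⟩ f~>⟨1,2,0⟩ g~>⟨1,0,0⟩ h~>⟨0,2⟩
  e1=⟨0,1,0⟩ f~>⟨1,0,0⟩ g~>⟨0,1,1⟩ h~>⟨0,1⟩
  e2=⟨0,0,1⟩ f~>⟨1,2,2⟩ g~>⟨1,2,1⟩ h~>⟨2,2⟩
result: ⟨0 0 2; 2 1 2⟩

Answer: ⟨0 0 2; 2 1 2⟩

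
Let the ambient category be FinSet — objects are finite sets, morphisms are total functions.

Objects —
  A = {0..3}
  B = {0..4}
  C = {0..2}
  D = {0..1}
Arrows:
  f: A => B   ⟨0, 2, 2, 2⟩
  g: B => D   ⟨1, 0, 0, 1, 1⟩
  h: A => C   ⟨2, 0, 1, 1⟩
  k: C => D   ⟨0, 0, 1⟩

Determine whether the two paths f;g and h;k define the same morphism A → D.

Path 1 = f;g:
  0 f=>0 g=>1
  1 f=>2 g=>0
  2 f=>2 g=>0
  3 f=>2 g=>0
  result₁ = ⟨1, 0, 0, 0⟩
Path 2 = h;k:
  0 h=>2 k=>1
  1 h=>0 k=>0
  2 h=>1 k=>0
  3 h=>1 k=>0
  result₂ = ⟨1, 0, 0, 0⟩
Equal? equal; square commutes

Answer: COMMUTES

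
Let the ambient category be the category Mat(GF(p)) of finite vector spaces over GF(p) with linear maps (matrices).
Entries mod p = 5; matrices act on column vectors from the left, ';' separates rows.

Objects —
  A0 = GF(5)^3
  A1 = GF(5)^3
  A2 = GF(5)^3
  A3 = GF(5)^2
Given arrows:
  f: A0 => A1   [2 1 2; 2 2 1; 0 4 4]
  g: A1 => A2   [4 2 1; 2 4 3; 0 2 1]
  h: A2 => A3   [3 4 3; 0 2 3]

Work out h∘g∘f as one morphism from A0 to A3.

  e0=⟨1,0,0⟩ f=>⟨2,2,0⟩ g=>⟨2,2,4⟩ h=>⟨1,1⟩
  e1=⟨0,1,0⟩ f=>⟨1,2,4⟩ g=>⟨2,2,3⟩ h=>⟨3,3⟩
  e2=⟨0,0,1⟩ f=>⟨2,1,4⟩ g=>⟨4,0,1⟩ h=>⟨0,3⟩
⟦path⟧: [1 3 0; 1 3 3]

Answer: [1 3 0; 1 3 3]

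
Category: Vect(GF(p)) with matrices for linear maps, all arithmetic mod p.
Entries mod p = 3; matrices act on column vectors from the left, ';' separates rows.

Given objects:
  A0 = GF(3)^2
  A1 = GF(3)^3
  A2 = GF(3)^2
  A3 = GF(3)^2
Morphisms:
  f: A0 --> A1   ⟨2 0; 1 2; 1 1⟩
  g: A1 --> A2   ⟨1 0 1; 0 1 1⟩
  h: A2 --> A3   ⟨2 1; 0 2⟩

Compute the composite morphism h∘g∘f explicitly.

  e0=(1,0) f-->(2,1,1) g-->(0,2) h-->(2,1)
  e1=(0,1) f-->(0,2,1) g-->(1,0) h-->(2,0)
composite: ⟨2 2; 1 0⟩

Answer: ⟨2 2; 1 0⟩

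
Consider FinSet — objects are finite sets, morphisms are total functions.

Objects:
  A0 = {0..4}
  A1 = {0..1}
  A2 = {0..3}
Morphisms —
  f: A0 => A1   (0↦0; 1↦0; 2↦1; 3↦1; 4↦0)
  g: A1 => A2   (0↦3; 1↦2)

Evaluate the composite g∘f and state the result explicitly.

  0 f=>0 g=>3
  1 f=>0 g=>3
  2 f=>1 g=>2
  3 f=>1 g=>2
  4 f=>0 g=>3
result: (0↦3; 1↦3; 2↦2; 3↦2; 4↦3)

Answer: (0↦3; 1↦3; 2↦2; 3↦2; 4↦3)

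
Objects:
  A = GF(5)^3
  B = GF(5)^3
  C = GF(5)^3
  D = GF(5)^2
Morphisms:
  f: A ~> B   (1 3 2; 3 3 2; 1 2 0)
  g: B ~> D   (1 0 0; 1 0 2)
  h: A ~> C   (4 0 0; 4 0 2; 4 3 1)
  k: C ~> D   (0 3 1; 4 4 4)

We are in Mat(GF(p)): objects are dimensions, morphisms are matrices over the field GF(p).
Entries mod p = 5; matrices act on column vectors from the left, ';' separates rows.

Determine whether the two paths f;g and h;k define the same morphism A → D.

Answer: COMMUTES

Derivation:
1) trace f;g:
  e0=⟨1,0,0⟩ f~>⟨1,3,1⟩ g~>⟨1,3⟩
  e1=⟨0,1,0⟩ f~>⟨3,3,2⟩ g~>⟨3,2⟩
  e2=⟨0,0,1⟩ f~>⟨2,2,0⟩ g~>⟨2,2⟩
  result₁ = (1 3 2; 3 2 2)
2) trace h;k:
  e0=⟨1,0,0⟩ h~>⟨4,4,4⟩ k~>⟨1,3⟩
  e1=⟨0,1,0⟩ h~>⟨0,0,3⟩ k~>⟨3,2⟩
  e2=⟨0,0,1⟩ h~>⟨0,2,1⟩ k~>⟨2,2⟩
  result₂ = (1 3 2; 3 2 2)
Equal? equal; square commutes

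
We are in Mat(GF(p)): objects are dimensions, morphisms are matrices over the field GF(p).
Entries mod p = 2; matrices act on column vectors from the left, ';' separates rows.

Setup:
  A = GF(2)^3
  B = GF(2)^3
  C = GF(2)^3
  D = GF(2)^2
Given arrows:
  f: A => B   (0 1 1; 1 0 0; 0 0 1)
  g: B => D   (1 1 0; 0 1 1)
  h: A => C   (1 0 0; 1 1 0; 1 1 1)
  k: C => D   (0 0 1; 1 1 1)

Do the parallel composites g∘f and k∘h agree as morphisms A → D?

Path 1 = f;g:
  e0=[1,0,0] f=>[0,1,0] g=>[1,1]
  e1=[0,1,0] f=>[1,0,0] g=>[1,0]
  e2=[0,0,1] f=>[1,0,1] g=>[1,1]
  ⟦path⟧₁ = (1 1 1; 1 0 1)
Path 2 = h;k:
  e0=[1,0,0] h=>[1,1,1] k=>[1,1]
  e1=[0,1,0] h=>[0,1,1] k=>[1,0]
  e2=[0,0,1] h=>[0,0,1] k=>[1,1]
  ⟦path⟧₂ = (1 1 1; 1 0 1)
Equal? equal; square commutes

Answer: COMMUTES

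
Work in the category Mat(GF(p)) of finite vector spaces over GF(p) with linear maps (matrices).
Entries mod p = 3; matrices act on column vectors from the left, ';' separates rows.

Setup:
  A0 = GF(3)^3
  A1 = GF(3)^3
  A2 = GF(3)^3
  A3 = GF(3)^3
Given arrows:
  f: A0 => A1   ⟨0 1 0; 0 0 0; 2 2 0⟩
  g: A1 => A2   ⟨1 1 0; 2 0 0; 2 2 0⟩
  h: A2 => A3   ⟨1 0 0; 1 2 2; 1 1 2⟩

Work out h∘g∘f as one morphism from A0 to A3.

  e0=[1,0,0] f=>[0,0,2] g=>[0,0,0] h=>[0,0,0]
  e1=[0,1,0] f=>[1,0,2] g=>[1,2,2] h=>[1,0,1]
  e2=[0,0,1] f=>[0,0,0] g=>[0,0,0] h=>[0,0,0]
result: ⟨0 1 0; 0 0 0; 0 1 0⟩

Answer: ⟨0 1 0; 0 0 0; 0 1 0⟩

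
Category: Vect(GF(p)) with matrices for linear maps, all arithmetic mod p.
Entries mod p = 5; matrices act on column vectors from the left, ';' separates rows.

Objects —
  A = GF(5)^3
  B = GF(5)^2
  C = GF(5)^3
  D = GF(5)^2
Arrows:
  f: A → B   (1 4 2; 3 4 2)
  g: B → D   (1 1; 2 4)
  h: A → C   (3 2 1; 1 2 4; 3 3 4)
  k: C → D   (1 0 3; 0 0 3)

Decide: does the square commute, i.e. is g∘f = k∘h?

Along f;g (path 1):
  e0=[1,0,0] f→[1,3] g→[4,4]
  e1=[0,1,0] f→[4,4] g→[3,4]
  e2=[0,0,1] f→[2,2] g→[4,2]
  result₁ = (4 3 4; 4 4 2)
Along h;k (path 2):
  e0=[1,0,0] h→[3,1,3] k→[2,4]
  e1=[0,1,0] h→[2,2,3] k→[1,4]
  e2=[0,0,1] h→[1,4,4] k→[3,2]
  result₂ = (2 1 3; 4 4 2)
Equal? NO — does not commute

Answer: DOES NOT COMMUTE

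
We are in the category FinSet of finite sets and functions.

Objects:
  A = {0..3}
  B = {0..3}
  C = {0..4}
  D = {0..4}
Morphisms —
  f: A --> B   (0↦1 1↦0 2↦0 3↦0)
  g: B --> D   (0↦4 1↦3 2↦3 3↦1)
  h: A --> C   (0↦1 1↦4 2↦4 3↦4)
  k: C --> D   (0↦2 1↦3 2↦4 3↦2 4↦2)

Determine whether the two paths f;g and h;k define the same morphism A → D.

Answer: DOES NOT COMMUTE

Work:
Path 1 = f;g:
  0 f-->1 g-->3
  1 f-->0 g-->4
  2 f-->0 g-->4
  3 f-->0 g-->4
  ⟦path⟧₁ = (0↦3 1↦4 2↦4 3↦4)
Path 2 = h;k:
  0 h-->1 k-->3
  1 h-->4 k-->2
  2 h-->4 k-->2
  3 h-->4 k-->2
  ⟦path⟧₂ = (0↦3 1↦2 2↦2 3↦2)
Equal? differ; not commutative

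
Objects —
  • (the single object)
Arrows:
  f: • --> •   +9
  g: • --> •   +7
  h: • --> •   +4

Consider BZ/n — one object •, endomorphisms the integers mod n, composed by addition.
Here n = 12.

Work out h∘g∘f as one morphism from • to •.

  0 +9≡9 +7≡4 +4≡8  (mod 12)
composite: +8

Answer: +8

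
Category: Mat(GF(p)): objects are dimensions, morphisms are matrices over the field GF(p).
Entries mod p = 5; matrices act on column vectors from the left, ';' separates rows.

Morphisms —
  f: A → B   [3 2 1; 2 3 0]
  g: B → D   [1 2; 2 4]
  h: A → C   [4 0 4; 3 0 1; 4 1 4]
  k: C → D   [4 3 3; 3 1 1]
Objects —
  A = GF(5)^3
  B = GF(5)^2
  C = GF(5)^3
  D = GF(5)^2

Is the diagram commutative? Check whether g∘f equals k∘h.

Path 1 = f;g:
  e0=[1,0,0] f→[3,2] g→[2,4]
  e1=[0,1,0] f→[2,3] g→[3,1]
  e2=[0,0,1] f→[1,0] g→[1,2]
  ⟦path⟧₁ = [2 3 1; 4 1 2]
Path 2 = h;k:
  e0=[1,0,0] h→[4,3,4] k→[2,4]
  e1=[0,1,0] h→[0,0,1] k→[3,1]
  e2=[0,0,1] h→[4,1,4] k→[1,2]
  ⟦path⟧₂ = [2 3 1; 4 1 2]
Equal? YES — commutes

Answer: COMMUTES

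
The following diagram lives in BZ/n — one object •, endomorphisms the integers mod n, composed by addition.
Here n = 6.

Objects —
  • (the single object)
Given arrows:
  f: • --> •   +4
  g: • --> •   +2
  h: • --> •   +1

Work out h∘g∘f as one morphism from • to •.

Answer: +1

Derivation:
  0 +4≡4 +2≡0 +1≡1  (mod 6)
composite: +1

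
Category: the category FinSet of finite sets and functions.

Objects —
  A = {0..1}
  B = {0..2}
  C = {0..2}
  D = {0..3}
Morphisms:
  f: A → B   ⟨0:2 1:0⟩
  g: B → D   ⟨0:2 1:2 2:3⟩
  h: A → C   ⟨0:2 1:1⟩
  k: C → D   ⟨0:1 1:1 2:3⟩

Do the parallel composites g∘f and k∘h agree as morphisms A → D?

Path 1 = f;g:
  0 f→2 g→3
  1 f→0 g→2
  ⟦path⟧₁ = ⟨0:3 1:2⟩
Path 2 = h;k:
  0 h→2 k→3
  1 h→1 k→1
  ⟦path⟧₂ = ⟨0:3 1:1⟩
Equal? differ; not commutative

Answer: DOES NOT COMMUTE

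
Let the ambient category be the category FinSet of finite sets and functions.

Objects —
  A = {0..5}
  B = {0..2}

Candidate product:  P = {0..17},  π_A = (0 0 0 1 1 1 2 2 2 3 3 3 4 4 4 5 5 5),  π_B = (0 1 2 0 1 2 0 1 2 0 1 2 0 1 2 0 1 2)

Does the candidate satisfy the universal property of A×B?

|A|·|B| = 6·3 = 18;  |P| = 18
Check the pairing map k ↦ (π_A(k), π_B(k)):
  0 -> (0,0)
  1 -> (0,1)
  2 -> (0,2)
  3 -> (1,0)
  4 -> (1,1)
  5 -> (1,2)
  6 -> (2,0)
  7 -> (2,1)
  8 -> (2,2)
  9 -> (3,0)
  10 -> (3,1)
  11 -> (3,2)
  12 -> (4,0)
  13 -> (4,1)
  14 -> (4,2)
  15 -> (5,0)
  16 -> (5,1)
  17 -> (5,2)
distinct pairs in image: 18 / 18 needed
  → bijection onto A×B; projections well-typed.

Answer: VALID PRODUCT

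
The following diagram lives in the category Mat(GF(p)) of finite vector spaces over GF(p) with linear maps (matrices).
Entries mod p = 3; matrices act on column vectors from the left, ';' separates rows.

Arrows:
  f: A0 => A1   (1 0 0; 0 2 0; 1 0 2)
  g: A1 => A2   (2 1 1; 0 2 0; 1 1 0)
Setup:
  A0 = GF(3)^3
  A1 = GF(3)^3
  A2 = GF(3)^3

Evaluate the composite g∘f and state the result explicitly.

  e0=(1,0,0) f=>(1,0,1) g=>(0,0,1)
  e1=(0,1,0) f=>(0,2,0) g=>(2,1,2)
  e2=(0,0,1) f=>(0,0,2) g=>(2,0,0)
⟦path⟧: (0 2 2; 0 1 0; 1 2 0)

Answer: (0 2 2; 0 1 0; 1 2 0)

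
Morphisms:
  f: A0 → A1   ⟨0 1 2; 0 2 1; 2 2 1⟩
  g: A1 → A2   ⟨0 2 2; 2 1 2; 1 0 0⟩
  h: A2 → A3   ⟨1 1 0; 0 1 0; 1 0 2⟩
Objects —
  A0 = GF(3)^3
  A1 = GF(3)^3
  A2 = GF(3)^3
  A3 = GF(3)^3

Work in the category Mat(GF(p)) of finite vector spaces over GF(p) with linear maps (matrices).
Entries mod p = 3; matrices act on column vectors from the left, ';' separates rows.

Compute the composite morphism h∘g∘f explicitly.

Answer: ⟨2 1 2; 1 2 1; 1 1 2⟩

Work:
  e0=(1,0,0) f→(0,0,2) g→(1,1,0) h→(2,1,1)
  e1=(0,1,0) f→(1,2,2) g→(2,2,1) h→(1,2,1)
  e2=(0,0,1) f→(2,1,1) g→(1,1,2) h→(2,1,2)
composite: ⟨2 1 2; 1 2 1; 1 1 2⟩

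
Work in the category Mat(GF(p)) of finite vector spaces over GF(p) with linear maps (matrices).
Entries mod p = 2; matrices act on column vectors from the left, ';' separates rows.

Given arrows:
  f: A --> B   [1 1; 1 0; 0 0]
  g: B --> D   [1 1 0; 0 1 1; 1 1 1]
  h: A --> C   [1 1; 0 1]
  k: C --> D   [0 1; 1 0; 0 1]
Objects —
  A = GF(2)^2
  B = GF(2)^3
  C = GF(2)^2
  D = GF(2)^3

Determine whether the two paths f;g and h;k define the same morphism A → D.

1) trace f;g:
  e0=[1,0] f-->[1,1,0] g-->[0,1,0]
  e1=[0,1] f-->[1,0,0] g-->[1,0,1]
  composite₁ = [0 1; 1 0; 0 1]
2) trace h;k:
  e0=[1,0] h-->[1,0] k-->[0,1,0]
  e1=[0,1] h-->[1,1] k-->[1,1,1]
  composite₂ = [0 1; 1 1; 0 1]
Equal? distinct morphisms ✗

Answer: DOES NOT COMMUTE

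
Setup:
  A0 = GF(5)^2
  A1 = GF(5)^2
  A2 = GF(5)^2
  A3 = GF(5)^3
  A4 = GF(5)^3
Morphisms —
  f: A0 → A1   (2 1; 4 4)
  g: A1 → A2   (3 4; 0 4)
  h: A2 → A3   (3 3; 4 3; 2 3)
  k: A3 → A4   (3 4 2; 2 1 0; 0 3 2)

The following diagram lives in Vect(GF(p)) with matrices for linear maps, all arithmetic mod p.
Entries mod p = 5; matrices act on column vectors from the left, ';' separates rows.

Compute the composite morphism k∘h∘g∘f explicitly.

  e0=(1,0) f→(2,4) g→(2,1) h→(4,1,2) k→(0,4,2)
  e1=(0,1) f→(1,4) g→(4,1) h→(0,4,1) k→(3,4,4)
composite: (0 3; 4 4; 2 4)

Answer: (0 3; 4 4; 2 4)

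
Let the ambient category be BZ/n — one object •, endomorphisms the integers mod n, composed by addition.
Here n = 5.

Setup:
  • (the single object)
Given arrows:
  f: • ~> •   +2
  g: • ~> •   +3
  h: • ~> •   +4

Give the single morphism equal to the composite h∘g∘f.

  0 +2≡2 +3≡0 +4≡4  (mod 5)
⟦path⟧: +4

Answer: +4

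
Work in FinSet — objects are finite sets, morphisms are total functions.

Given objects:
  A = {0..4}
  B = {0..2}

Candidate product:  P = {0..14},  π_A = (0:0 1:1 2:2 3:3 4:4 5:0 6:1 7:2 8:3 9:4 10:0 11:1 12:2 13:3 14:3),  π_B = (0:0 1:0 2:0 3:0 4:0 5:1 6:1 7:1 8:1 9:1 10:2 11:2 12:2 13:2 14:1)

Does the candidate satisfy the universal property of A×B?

Answer: NOT A VALID PRODUCT — duplicate pair at indices 8,14

Derivation:
|A|·|B| = 5·3 = 15;  |P| = 15
Check the pairing map k ↦ (π_A(k), π_B(k)):
  0 : (0,0)
  1 : (1,0)
  2 : (2,0)
  3 : (3,0)
  4 : (4,0)
  5 : (0,1)
  6 : (1,1)
  7 : (2,1)
  8 : (3,1)
  9 : (4,1)
  10 : (0,2)
  11 : (1,2)
  12 : (2,2)
  13 : (3,2)
  14 : (3,1)  ✗ repeats pair of k=8
distinct pairs in image: 14 / 15 needed
  → (3,1) hit at k=8 and k=14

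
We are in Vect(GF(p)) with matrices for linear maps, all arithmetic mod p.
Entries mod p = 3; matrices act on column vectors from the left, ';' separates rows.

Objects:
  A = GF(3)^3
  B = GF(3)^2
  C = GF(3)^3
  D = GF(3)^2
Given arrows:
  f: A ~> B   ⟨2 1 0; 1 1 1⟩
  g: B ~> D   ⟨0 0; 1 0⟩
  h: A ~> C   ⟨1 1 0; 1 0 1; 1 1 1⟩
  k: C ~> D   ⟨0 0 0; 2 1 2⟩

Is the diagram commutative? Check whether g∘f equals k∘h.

1) trace f;g:
  e0=[1,0,0] f~>[2,1] g~>[0,2]
  e1=[0,1,0] f~>[1,1] g~>[0,1]
  e2=[0,0,1] f~>[0,1] g~>[0,0]
  ⟦path⟧₁ = ⟨0 0 0; 2 1 0⟩
2) trace h;k:
  e0=[1,0,0] h~>[1,1,1] k~>[0,2]
  e1=[0,1,0] h~>[1,0,1] k~>[0,1]
  e2=[0,0,1] h~>[0,1,1] k~>[0,0]
  ⟦path⟧₂ = ⟨0 0 0; 2 1 0⟩
Equal? equal; square commutes

Answer: COMMUTES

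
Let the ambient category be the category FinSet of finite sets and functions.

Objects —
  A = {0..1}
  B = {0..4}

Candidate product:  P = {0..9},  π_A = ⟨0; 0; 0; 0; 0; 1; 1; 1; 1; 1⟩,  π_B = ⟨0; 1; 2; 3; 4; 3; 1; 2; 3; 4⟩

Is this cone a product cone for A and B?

Answer: NOT A VALID PRODUCT — duplicate pair at indices 8,5

Trace:
|A|·|B| = 2·5 = 10;  |P| = 10
Check the pairing map k ↦ (π_A(k), π_B(k)):
  0 : (0,0)
  1 : (0,1)
  2 : (0,2)
  3 : (0,3)
  4 : (0,4)
  5 : (1,3)
  6 : (1,1)
  7 : (1,2)
  8 : (1,3)  ✗ repeats pair of k=5
  9 : (1,4)
distinct pairs in image: 9 / 10 needed
  → (1,3) hit at k=5 and k=8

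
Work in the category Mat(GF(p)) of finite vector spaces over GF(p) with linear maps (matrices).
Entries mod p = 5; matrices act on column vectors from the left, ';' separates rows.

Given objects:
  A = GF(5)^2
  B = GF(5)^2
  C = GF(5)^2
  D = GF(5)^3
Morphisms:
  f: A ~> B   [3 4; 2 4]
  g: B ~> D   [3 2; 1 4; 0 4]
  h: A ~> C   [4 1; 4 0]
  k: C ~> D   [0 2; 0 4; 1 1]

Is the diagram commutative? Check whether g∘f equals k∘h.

Along f;g (path 1):
  e0=⟨1,0⟩ f~>⟨3,2⟩ g~>⟨3,1,3⟩
  e1=⟨0,1⟩ f~>⟨4,4⟩ g~>⟨0,0,1⟩
  ⟦path⟧₁ = [3 0; 1 0; 3 1]
Along h;k (path 2):
  e0=⟨1,0⟩ h~>⟨4,4⟩ k~>⟨3,1,3⟩
  e1=⟨0,1⟩ h~>⟨1,0⟩ k~>⟨0,0,1⟩
  ⟦path⟧₂ = [3 0; 1 0; 3 1]
Equal? YES — commutes

Answer: COMMUTES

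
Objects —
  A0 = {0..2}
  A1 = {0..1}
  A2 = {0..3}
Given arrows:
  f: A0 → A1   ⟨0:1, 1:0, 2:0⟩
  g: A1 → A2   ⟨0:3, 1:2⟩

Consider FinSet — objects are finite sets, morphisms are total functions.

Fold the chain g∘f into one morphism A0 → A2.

  0 f→1 g→2
  1 f→0 g→3
  2 f→0 g→3
⟦path⟧: ⟨0:2, 1:3, 2:3⟩

Answer: ⟨0:2, 1:3, 2:3⟩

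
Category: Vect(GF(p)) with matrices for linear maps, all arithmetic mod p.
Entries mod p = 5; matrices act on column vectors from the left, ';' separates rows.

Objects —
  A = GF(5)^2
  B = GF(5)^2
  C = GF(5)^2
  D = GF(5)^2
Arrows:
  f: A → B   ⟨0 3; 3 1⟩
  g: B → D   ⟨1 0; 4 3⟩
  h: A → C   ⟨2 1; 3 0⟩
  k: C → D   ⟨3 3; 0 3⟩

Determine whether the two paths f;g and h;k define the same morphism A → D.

1) trace f;g:
  e0=(1,0) f→(0,3) g→(0,4)
  e1=(0,1) f→(3,1) g→(3,0)
  composite₁ = ⟨0 3; 4 0⟩
2) trace h;k:
  e0=(1,0) h→(2,3) k→(0,4)
  e1=(0,1) h→(1,0) k→(3,0)
  composite₂ = ⟨0 3; 4 0⟩
Equal? same morphism ✓

Answer: COMMUTES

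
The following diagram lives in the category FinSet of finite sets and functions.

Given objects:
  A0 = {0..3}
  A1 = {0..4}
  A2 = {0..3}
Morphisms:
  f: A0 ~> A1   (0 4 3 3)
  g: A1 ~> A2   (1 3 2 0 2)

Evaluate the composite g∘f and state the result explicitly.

  0 f~>0 g~>1
  1 f~>4 g~>2
  2 f~>3 g~>0
  3 f~>3 g~>0
result: (1 2 0 0)

Answer: (1 2 0 0)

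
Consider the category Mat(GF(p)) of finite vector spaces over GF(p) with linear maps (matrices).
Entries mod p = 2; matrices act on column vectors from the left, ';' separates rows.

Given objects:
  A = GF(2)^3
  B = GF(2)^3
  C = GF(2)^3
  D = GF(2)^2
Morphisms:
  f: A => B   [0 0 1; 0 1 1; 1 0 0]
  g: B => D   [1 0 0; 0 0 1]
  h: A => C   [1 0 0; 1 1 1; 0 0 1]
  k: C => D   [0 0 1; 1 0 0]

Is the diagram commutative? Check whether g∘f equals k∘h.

Path 1 = f;g:
  e0=[1,0,0] f=>[0,0,1] g=>[0,1]
  e1=[0,1,0] f=>[0,1,0] g=>[0,0]
  e2=[0,0,1] f=>[1,1,0] g=>[1,0]
  composite₁ = [0 0 1; 1 0 0]
Path 2 = h;k:
  e0=[1,0,0] h=>[1,1,0] k=>[0,1]
  e1=[0,1,0] h=>[0,1,0] k=>[0,0]
  e2=[0,0,1] h=>[0,1,1] k=>[1,0]
  composite₂ = [0 0 1; 1 0 0]
Equal? same morphism ✓

Answer: COMMUTES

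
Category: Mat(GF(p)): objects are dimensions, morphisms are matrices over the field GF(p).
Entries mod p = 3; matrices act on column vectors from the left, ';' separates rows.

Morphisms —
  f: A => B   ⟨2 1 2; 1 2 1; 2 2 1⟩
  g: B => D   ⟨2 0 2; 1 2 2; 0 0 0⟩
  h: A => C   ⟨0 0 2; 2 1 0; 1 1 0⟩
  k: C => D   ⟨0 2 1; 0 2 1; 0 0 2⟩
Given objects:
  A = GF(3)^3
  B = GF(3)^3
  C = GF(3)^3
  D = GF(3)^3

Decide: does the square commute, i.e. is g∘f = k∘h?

Answer: DOES NOT COMMUTE

Work:
Along f;g (path 1):
  e0=⟨1,0,0⟩ f=>⟨2,1,2⟩ g=>⟨2,2,0⟩
  e1=⟨0,1,0⟩ f=>⟨1,2,2⟩ g=>⟨0,0,0⟩
  e2=⟨0,0,1⟩ f=>⟨2,1,1⟩ g=>⟨0,0,0⟩
  composite₁ = ⟨2 0 0; 2 0 0; 0 0 0⟩
Along h;k (path 2):
  e0=⟨1,0,0⟩ h=>⟨0,2,1⟩ k=>⟨2,2,2⟩
  e1=⟨0,1,0⟩ h=>⟨0,1,1⟩ k=>⟨0,0,2⟩
  e2=⟨0,0,1⟩ h=>⟨2,0,0⟩ k=>⟨0,0,0⟩
  composite₂ = ⟨2 0 0; 2 0 0; 2 2 0⟩
Equal? NO — does not commute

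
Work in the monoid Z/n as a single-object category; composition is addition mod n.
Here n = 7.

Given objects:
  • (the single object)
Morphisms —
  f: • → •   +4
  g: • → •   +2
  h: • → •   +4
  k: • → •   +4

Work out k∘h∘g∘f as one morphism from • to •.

Answer: +0

Derivation:
  0 +4≡4 +2≡6 +4≡3 +4≡0  (mod 7)
⟦path⟧: +0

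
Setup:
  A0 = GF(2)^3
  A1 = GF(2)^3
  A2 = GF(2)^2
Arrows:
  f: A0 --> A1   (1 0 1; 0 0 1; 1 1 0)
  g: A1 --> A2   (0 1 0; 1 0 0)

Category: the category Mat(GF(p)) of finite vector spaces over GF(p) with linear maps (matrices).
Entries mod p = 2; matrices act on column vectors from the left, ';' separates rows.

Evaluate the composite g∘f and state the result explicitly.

Answer: (0 0 1; 1 0 1)

Trace:
  e0=(1,0,0) f-->(1,0,1) g-->(0,1)
  e1=(0,1,0) f-->(0,0,1) g-->(0,0)
  e2=(0,0,1) f-->(1,1,0) g-->(1,1)
composite: (0 0 1; 1 0 1)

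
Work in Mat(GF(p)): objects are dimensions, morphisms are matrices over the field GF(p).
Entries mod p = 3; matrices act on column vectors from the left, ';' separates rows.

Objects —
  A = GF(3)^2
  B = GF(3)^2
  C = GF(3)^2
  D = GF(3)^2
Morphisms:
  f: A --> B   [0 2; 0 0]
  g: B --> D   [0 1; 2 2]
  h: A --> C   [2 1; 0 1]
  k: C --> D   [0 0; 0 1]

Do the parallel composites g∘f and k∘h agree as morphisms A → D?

Answer: COMMUTES

Work:
Along f;g (path 1):
  e0=⟨1,0⟩ f-->⟨0,0⟩ g-->⟨0,0⟩
  e1=⟨0,1⟩ f-->⟨2,0⟩ g-->⟨0,1⟩
  composite₁ = [0 0; 0 1]
Along h;k (path 2):
  e0=⟨1,0⟩ h-->⟨2,0⟩ k-->⟨0,0⟩
  e1=⟨0,1⟩ h-->⟨1,1⟩ k-->⟨0,1⟩
  composite₂ = [0 0; 0 1]
Equal? same morphism ✓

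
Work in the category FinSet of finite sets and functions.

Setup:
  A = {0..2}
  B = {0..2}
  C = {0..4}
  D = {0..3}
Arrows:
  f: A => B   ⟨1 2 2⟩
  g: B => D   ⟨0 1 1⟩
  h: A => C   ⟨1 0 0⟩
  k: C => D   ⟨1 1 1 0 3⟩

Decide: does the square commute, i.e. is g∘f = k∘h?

Answer: COMMUTES

Trace:
Path 1 = f;g:
  0 f=>1 g=>1
  1 f=>2 g=>1
  2 f=>2 g=>1
  result₁ = ⟨1 1 1⟩
Path 2 = h;k:
  0 h=>1 k=>1
  1 h=>0 k=>1
  2 h=>0 k=>1
  result₂ = ⟨1 1 1⟩
Equal? equal; square commutes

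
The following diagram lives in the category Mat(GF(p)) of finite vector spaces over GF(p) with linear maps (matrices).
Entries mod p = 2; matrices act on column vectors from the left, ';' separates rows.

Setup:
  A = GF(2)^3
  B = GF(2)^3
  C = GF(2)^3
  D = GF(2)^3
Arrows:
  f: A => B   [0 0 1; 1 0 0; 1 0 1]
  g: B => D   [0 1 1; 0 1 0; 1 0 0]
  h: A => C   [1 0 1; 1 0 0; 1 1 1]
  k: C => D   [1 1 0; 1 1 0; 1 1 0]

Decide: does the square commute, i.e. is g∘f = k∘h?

Along f;g (path 1):
  e0=[1,0,0] f=>[0,1,1] g=>[0,1,0]
  e1=[0,1,0] f=>[0,0,0] g=>[0,0,0]
  e2=[0,0,1] f=>[1,0,1] g=>[1,0,1]
  result₁ = [0 0 1; 1 0 0; 0 0 1]
Along h;k (path 2):
  e0=[1,0,0] h=>[1,1,1] k=>[0,0,0]
  e1=[0,1,0] h=>[0,0,1] k=>[0,0,0]
  e2=[0,0,1] h=>[1,0,1] k=>[1,1,1]
  result₂ = [0 0 1; 0 0 1; 0 0 1]
Equal? differ; not commutative

Answer: DOES NOT COMMUTE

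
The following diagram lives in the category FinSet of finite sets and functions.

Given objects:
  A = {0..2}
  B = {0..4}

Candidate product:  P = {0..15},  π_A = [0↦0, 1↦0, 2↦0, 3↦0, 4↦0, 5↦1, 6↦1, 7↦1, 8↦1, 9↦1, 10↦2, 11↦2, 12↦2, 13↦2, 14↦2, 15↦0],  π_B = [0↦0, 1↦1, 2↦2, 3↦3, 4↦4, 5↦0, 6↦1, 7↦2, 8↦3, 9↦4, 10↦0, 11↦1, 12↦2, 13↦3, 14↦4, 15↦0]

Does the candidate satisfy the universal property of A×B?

Answer: NOT A VALID PRODUCT — |P|=16 ≠ |A|·|B|=15

Derivation:
|A|·|B| = 3·5 = 15;  |P| = 16
  → cardinalities differ; no bijection possible.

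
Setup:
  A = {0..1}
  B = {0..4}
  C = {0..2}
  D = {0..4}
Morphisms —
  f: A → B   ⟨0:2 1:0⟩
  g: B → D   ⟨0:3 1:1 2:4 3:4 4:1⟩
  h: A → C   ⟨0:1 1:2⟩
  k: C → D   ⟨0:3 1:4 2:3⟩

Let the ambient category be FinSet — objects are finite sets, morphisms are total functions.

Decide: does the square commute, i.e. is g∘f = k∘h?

Answer: COMMUTES

Work:
Along f;g (path 1):
  0 f→2 g→4
  1 f→0 g→3
  result₁ = ⟨0:4 1:3⟩
Along h;k (path 2):
  0 h→1 k→4
  1 h→2 k→3
  result₂ = ⟨0:4 1:3⟩
Equal? same morphism ✓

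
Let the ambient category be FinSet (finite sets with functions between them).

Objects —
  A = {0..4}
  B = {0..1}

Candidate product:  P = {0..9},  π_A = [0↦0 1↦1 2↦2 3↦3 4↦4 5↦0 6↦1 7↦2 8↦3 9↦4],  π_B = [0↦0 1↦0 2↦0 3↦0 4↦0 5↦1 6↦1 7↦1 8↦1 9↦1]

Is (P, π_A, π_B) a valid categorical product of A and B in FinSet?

Answer: VALID PRODUCT

Trace:
|A|·|B| = 5·2 = 10;  |P| = 10
Check the pairing map k ↦ (π_A(k), π_B(k)):
  0 ↦ (0,0)
  1 ↦ (1,0)
  2 ↦ (2,0)
  3 ↦ (3,0)
  4 ↦ (4,0)
  5 ↦ (0,1)
  6 ↦ (1,1)
  7 ↦ (2,1)
  8 ↦ (3,1)
  9 ↦ (4,1)
distinct pairs in image: 10 / 10 needed
  → bijection onto A×B; projections well-typed.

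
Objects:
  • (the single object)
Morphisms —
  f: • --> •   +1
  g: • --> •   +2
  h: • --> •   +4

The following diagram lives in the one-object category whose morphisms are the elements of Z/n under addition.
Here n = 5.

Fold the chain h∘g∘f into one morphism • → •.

  0 +1≡1 +2≡3 +4≡2  (mod 5)
⟦path⟧: +2

Answer: +2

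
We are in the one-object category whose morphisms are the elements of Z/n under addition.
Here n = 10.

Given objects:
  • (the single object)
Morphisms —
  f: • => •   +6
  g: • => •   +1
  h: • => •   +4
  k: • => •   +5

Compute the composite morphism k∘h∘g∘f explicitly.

Answer: +6

Work:
  0 +6≡6 +1≡7 +4≡1 +5≡6  (mod 10)
⟦path⟧: +6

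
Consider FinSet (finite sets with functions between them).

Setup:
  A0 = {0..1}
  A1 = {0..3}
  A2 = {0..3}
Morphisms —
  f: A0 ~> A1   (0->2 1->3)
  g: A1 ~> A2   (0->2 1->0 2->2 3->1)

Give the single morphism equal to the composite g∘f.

  0 f~>2 g~>2
  1 f~>3 g~>1
composite: (0->2 1->1)

Answer: (0->2 1->1)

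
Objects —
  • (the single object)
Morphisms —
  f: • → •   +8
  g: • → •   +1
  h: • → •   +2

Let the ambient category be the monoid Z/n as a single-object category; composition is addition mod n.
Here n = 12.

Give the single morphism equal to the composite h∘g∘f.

  0 +8≡8 +1≡9 +2≡11  (mod 12)
⟦path⟧: +11

Answer: +11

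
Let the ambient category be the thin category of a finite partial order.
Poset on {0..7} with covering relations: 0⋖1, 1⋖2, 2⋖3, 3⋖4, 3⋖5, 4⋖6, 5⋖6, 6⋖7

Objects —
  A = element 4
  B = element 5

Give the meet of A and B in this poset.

Common predecessors of 4,5: {0,1,2,3}
  0 ≤ 3
  1 ≤ 3
  2 ≤ 3
  3 ≤ 3
glb = 3

Answer: A∧B = 3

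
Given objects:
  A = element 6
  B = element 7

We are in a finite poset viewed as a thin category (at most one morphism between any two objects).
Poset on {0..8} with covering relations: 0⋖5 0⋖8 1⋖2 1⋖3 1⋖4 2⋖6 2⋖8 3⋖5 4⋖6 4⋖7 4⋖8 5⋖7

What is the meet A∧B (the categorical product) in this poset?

Answer: A∧B = 4

Trace:
{x : x⊑A ∧ x⊑B} = {1,4}  (A=6, B=7)
  1 ⊑ 4
  4 ⊑ 4
glb = 4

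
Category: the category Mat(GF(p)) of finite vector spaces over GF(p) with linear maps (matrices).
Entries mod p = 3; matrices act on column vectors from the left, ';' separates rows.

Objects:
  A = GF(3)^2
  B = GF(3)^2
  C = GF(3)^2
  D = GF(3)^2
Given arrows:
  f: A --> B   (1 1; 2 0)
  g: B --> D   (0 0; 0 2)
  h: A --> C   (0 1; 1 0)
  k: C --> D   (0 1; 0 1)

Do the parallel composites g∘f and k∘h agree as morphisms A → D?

Path 1 = f;g:
  e0=⟨1,0⟩ f-->⟨1,2⟩ g-->⟨0,1⟩
  e1=⟨0,1⟩ f-->⟨1,0⟩ g-->⟨0,0⟩
  ⟦path⟧₁ = (0 0; 1 0)
Path 2 = h;k:
  e0=⟨1,0⟩ h-->⟨0,1⟩ k-->⟨1,1⟩
  e1=⟨0,1⟩ h-->⟨1,0⟩ k-->⟨0,0⟩
  ⟦path⟧₂ = (1 0; 1 0)
Equal? distinct morphisms ✗

Answer: DOES NOT COMMUTE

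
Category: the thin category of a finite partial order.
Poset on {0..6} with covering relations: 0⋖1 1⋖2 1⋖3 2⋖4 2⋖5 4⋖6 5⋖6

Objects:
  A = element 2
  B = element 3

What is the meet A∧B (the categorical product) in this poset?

{x : x<=A ∧ x<=B} = {0,1}  (A=2, B=3)
  0 <= 1
  1 <= 1
glb = 1

Answer: A∧B = 1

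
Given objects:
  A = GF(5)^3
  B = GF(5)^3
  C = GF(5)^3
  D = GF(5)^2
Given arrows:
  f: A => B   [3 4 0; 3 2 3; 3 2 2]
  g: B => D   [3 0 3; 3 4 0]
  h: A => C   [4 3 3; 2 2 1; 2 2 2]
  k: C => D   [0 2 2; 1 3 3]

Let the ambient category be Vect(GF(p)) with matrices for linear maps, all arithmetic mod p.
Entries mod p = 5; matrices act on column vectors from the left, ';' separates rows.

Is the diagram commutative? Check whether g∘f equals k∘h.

Answer: COMMUTES

Trace:
1) trace f;g:
  e0=(1,0,0) f=>(3,3,3) g=>(3,1)
  e1=(0,1,0) f=>(4,2,2) g=>(3,0)
  e2=(0,0,1) f=>(0,3,2) g=>(1,2)
  composite₁ = [3 3 1; 1 0 2]
2) trace h;k:
  e0=(1,0,0) h=>(4,2,2) k=>(3,1)
  e1=(0,1,0) h=>(3,2,2) k=>(3,0)
  e2=(0,0,1) h=>(3,1,2) k=>(1,2)
  composite₂ = [3 3 1; 1 0 2]
Equal? equal; square commutes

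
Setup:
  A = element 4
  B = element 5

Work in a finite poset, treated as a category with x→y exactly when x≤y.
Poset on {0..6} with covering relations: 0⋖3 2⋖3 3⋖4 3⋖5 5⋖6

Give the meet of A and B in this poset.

{x : x≤A ∧ x≤B} = {0,2,3}  (A=4, B=5)
  0 ≤ 3
  2 ≤ 3
  3 ≤ 3
glb = 3

Answer: A∧B = 3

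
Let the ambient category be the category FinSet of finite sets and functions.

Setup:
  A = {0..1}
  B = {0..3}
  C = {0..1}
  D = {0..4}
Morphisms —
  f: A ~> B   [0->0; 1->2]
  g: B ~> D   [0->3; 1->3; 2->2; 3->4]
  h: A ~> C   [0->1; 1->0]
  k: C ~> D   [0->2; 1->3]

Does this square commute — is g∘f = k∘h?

Along f;g (path 1):
  0 f~>0 g~>3
  1 f~>2 g~>2
  ⟦path⟧₁ = [0->3; 1->2]
Along h;k (path 2):
  0 h~>1 k~>3
  1 h~>0 k~>2
  ⟦path⟧₂ = [0->3; 1->2]
Equal? same morphism ✓

Answer: COMMUTES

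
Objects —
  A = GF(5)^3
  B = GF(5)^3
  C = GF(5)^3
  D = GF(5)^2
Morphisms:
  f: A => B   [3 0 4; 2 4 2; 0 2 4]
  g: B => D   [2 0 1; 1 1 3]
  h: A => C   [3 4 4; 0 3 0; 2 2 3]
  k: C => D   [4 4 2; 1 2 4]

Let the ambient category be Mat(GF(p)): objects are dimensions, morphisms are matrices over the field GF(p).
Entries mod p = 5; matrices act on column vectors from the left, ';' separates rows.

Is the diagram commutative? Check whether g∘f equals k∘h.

Answer: DOES NOT COMMUTE

Trace:
Path 1 = f;g:
  e0=(1,0,0) f=>(3,2,0) g=>(1,0)
  e1=(0,1,0) f=>(0,4,2) g=>(2,0)
  e2=(0,0,1) f=>(4,2,4) g=>(2,3)
  result₁ = [1 2 2; 0 0 3]
Path 2 = h;k:
  e0=(1,0,0) h=>(3,0,2) k=>(1,1)
  e1=(0,1,0) h=>(4,3,2) k=>(2,3)
  e2=(0,0,1) h=>(4,0,3) k=>(2,1)
  result₂ = [1 2 2; 1 3 1]
Equal? NO — does not commute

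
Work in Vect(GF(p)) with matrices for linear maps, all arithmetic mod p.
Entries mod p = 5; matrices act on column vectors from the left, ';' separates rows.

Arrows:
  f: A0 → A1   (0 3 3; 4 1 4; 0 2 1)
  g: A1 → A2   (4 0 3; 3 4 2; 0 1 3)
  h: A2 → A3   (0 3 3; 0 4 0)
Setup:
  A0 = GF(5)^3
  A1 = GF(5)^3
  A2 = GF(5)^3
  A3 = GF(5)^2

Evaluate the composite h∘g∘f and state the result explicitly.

Answer: (0 2 2; 4 3 3)

Derivation:
  e0=⟨1,0,0⟩ f→⟨0,4,0⟩ g→⟨0,1,4⟩ h→⟨0,4⟩
  e1=⟨0,1,0⟩ f→⟨3,1,2⟩ g→⟨3,2,2⟩ h→⟨2,3⟩
  e2=⟨0,0,1⟩ f→⟨3,4,1⟩ g→⟨0,2,2⟩ h→⟨2,3⟩
composite: (0 2 2; 4 3 3)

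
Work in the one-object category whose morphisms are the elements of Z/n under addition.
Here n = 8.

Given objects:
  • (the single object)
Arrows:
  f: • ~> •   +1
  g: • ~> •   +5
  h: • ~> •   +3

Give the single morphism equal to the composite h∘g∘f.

  0 +1≡1 +5≡6 +3≡1  (mod 8)
result: +1

Answer: +1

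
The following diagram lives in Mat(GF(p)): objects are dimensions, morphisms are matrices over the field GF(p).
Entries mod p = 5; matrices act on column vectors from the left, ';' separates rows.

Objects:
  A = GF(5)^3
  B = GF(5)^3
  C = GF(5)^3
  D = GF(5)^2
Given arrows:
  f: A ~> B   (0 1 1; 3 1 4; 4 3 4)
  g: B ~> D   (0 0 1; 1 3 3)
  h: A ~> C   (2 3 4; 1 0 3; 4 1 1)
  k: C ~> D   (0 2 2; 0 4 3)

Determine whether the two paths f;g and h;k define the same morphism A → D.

Answer: DOES NOT COMMUTE

Work:
Path 1 = f;g:
  e0=(1,0,0) f~>(0,3,4) g~>(4,1)
  e1=(0,1,0) f~>(1,1,3) g~>(3,3)
  e2=(0,0,1) f~>(1,4,4) g~>(4,0)
  result₁ = (4 3 4; 1 3 0)
Path 2 = h;k:
  e0=(1,0,0) h~>(2,1,4) k~>(0,1)
  e1=(0,1,0) h~>(3,0,1) k~>(2,3)
  e2=(0,0,1) h~>(4,3,1) k~>(3,0)
  result₂ = (0 2 3; 1 3 0)
Equal? distinct morphisms ✗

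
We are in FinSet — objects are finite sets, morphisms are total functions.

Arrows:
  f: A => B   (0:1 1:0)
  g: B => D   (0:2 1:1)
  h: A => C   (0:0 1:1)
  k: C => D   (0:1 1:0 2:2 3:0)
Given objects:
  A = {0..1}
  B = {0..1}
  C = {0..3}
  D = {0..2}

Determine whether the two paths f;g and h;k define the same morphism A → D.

1) trace f;g:
  0 f=>1 g=>1
  1 f=>0 g=>2
  result₁ = (0:1 1:2)
2) trace h;k:
  0 h=>0 k=>1
  1 h=>1 k=>0
  result₂ = (0:1 1:0)
Equal? NO — does not commute

Answer: DOES NOT COMMUTE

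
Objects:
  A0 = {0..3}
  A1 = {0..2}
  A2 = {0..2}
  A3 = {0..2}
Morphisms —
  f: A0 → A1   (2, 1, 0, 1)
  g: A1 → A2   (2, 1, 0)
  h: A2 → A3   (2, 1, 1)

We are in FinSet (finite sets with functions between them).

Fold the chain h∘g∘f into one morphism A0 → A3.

Answer: (2, 1, 1, 1)

Derivation:
  0 f→2 g→0 h→2
  1 f→1 g→1 h→1
  2 f→0 g→2 h→1
  3 f→1 g→1 h→1
⟦path⟧: (2, 1, 1, 1)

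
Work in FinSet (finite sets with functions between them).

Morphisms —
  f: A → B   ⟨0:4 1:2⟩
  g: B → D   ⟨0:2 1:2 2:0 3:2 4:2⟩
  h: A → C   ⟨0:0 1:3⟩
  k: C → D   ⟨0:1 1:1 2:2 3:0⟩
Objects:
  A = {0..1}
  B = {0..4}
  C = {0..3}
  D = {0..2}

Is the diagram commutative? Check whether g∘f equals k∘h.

Answer: DOES NOT COMMUTE

Derivation:
Path 1 = f;g:
  0 f→4 g→2
  1 f→2 g→0
  composite₁ = ⟨0:2 1:0⟩
Path 2 = h;k:
  0 h→0 k→1
  1 h→3 k→0
  composite₂ = ⟨0:1 1:0⟩
Equal? NO — does not commute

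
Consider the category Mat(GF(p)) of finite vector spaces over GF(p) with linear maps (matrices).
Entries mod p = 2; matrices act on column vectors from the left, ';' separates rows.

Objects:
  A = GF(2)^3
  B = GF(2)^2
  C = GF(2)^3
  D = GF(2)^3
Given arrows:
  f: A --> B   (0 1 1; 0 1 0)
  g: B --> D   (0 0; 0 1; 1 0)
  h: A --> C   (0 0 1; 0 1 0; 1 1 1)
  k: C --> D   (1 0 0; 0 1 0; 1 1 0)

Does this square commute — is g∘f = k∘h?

1) trace f;g:
  e0=[1,0,0] f-->[0,0] g-->[0,0,0]
  e1=[0,1,0] f-->[1,1] g-->[0,1,1]
  e2=[0,0,1] f-->[1,0] g-->[0,0,1]
  composite₁ = (0 0 0; 0 1 0; 0 1 1)
2) trace h;k:
  e0=[1,0,0] h-->[0,0,1] k-->[0,0,0]
  e1=[0,1,0] h-->[0,1,1] k-->[0,1,1]
  e2=[0,0,1] h-->[1,0,1] k-->[1,0,1]
  composite₂ = (0 0 1; 0 1 0; 0 1 1)
Equal? NO — does not commute

Answer: DOES NOT COMMUTE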